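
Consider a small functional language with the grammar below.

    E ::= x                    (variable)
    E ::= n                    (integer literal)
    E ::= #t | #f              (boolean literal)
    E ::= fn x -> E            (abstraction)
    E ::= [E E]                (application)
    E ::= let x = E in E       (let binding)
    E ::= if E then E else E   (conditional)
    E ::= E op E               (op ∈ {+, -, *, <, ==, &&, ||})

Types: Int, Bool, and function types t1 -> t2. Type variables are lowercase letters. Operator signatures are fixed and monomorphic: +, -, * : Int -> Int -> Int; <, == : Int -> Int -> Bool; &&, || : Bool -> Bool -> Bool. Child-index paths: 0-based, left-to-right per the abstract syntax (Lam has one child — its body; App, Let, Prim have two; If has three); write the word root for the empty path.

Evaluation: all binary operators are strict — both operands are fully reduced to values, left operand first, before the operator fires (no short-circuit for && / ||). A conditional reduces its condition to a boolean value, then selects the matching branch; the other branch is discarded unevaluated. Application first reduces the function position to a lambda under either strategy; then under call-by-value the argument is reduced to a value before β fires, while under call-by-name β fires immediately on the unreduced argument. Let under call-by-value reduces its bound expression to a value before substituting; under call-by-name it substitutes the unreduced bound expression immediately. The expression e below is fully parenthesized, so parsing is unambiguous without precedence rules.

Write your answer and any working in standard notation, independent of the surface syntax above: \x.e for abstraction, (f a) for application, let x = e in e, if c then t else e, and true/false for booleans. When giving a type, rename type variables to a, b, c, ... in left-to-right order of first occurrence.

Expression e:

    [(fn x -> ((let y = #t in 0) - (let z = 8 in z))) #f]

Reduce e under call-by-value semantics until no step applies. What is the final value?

Derivation:
step 0: ((\x.((let y = true in 0) - (let z = 8 in z))) false)
step 1: [beta@root] ((let y = true in 0) - (let z = 8 in z))
step 2: [let@0] (0 - (let z = 8 in z))
step 3: [let@1] (0 - 8)
step 4: [delta@root] -8

Answer: -8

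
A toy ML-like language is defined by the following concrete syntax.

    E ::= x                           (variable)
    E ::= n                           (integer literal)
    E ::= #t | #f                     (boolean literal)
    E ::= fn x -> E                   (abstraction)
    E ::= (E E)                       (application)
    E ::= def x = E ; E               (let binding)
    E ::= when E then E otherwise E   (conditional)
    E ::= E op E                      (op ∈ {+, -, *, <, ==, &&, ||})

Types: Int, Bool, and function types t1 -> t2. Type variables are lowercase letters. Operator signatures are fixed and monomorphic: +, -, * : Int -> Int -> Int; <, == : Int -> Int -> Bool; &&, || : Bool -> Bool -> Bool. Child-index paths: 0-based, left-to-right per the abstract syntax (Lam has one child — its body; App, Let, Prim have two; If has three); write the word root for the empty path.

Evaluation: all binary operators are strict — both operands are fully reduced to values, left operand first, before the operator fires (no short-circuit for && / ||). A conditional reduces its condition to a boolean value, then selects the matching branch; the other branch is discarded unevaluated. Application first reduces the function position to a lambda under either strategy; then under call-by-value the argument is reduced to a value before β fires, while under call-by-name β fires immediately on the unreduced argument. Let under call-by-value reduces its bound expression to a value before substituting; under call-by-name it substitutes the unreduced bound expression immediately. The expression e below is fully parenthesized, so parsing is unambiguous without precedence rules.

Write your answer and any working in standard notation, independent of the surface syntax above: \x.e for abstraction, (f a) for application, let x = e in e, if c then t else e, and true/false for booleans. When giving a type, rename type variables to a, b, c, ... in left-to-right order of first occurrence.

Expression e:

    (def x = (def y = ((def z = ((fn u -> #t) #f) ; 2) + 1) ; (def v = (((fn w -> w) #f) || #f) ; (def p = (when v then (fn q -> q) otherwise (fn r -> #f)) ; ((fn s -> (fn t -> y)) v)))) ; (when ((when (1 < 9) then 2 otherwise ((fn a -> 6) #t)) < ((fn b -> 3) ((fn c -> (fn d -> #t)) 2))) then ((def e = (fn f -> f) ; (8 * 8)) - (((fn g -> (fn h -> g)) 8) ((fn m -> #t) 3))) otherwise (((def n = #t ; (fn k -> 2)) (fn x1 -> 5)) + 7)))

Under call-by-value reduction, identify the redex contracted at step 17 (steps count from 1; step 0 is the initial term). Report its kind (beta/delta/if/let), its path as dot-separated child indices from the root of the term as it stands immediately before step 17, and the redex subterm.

Derivation:
step 0: (let x = (let y = ((let z = ((\u.true) false) in 2) + 1) in (let v = (((\w.w) false) || false) in (let p = (if v then (\q.q) else (\r.false)) in ((\s.(\t.y)) v)))) in (if ((if (1 < 9) then 2 else ((\a.6) true)) < ((\b.3) ((\c.(\d.true)) 2))) then ((let e = (\f.f) in (8 * 8)) - (((\g.(\h.g)) 8) ((\m.true) 3))) else (((let n = true in (\k.2)) (\x1.5)) + 7)))
step 1: [beta@0.0.0.0] (let x = (let y = ((let z = true in 2) + 1) in (let v = (((\w.w) false) || false) in (let p = (if v then (\q.q) else (\r.false)) in ((\s.(\t.y)) v)))) in (if ((if (1 < 9) then 2 else ((\a.6) true)) < ((\b.3) ((\c.(\d.true)) 2))) then ((let e = (\f.f) in (8 * 8)) - (((\g.(\h.g)) 8) ((\m.true) 3))) else (((let n = true in (\k.2)) (\x1.5)) + 7)))
step 2: [let@0.0.0] (let x = (let y = (2 + 1) in (let v = (((\w.w) false) || false) in (let p = (if v then (\q.q) else (\r.false)) in ((\s.(\t.y)) v)))) in (if ((if (1 < 9) then 2 else ((\a.6) true)) < ((\b.3) ((\c.(\d.true)) 2))) then ((let e = (\f.f) in (8 * 8)) - (((\g.(\h.g)) 8) ((\m.true) 3))) else (((let n = true in (\k.2)) (\x1.5)) + 7)))
step 3: [delta@0.0] (let x = (let y = 3 in (let v = (((\w.w) false) || false) in (let p = (if v then (\q.q) else (\r.false)) in ((\s.(\t.y)) v)))) in (if ((if (1 < 9) then 2 else ((\a.6) true)) < ((\b.3) ((\c.(\d.true)) 2))) then ((let e = (\f.f) in (8 * 8)) - (((\g.(\h.g)) 8) ((\m.true) 3))) else (((let n = true in (\k.2)) (\x1.5)) + 7)))
step 4: [let@0] (let x = (let v = (((\w.w) false) || false) in (let p = (if v then (\q.q) else (\r.false)) in ((\s.(\t.3)) v))) in (if ((if (1 < 9) then 2 else ((\a.6) true)) < ((\b.3) ((\c.(\d.true)) 2))) then ((let e = (\f.f) in (8 * 8)) - (((\g.(\h.g)) 8) ((\m.true) 3))) else (((let n = true in (\k.2)) (\x1.5)) + 7)))
step 5: [beta@0.0.0] (let x = (let v = (false || false) in (let p = (if v then (\q.q) else (\r.false)) in ((\s.(\t.3)) v))) in (if ((if (1 < 9) then 2 else ((\a.6) true)) < ((\b.3) ((\c.(\d.true)) 2))) then ((let e = (\f.f) in (8 * 8)) - (((\g.(\h.g)) 8) ((\m.true) 3))) else (((let n = true in (\k.2)) (\x1.5)) + 7)))
step 6: [delta@0.0] (let x = (let v = false in (let p = (if v then (\q.q) else (\r.false)) in ((\s.(\t.3)) v))) in (if ((if (1 < 9) then 2 else ((\a.6) true)) < ((\b.3) ((\c.(\d.true)) 2))) then ((let e = (\f.f) in (8 * 8)) - (((\g.(\h.g)) 8) ((\m.true) 3))) else (((let n = true in (\k.2)) (\x1.5)) + 7)))
step 7: [let@0] (let x = (let p = (if false then (\q.q) else (\r.false)) in ((\s.(\t.3)) false)) in (if ((if (1 < 9) then 2 else ((\a.6) true)) < ((\b.3) ((\c.(\d.true)) 2))) then ((let e = (\f.f) in (8 * 8)) - (((\g.(\h.g)) 8) ((\m.true) 3))) else (((let n = true in (\k.2)) (\x1.5)) + 7)))
step 8: [if@0.0] (let x = (let p = (\r.false) in ((\s.(\t.3)) false)) in (if ((if (1 < 9) then 2 else ((\a.6) true)) < ((\b.3) ((\c.(\d.true)) 2))) then ((let e = (\f.f) in (8 * 8)) - (((\g.(\h.g)) 8) ((\m.true) 3))) else (((let n = true in (\k.2)) (\x1.5)) + 7)))
step 9: [let@0] (let x = ((\s.(\t.3)) false) in (if ((if (1 < 9) then 2 else ((\a.6) true)) < ((\b.3) ((\c.(\d.true)) 2))) then ((let e = (\f.f) in (8 * 8)) - (((\g.(\h.g)) 8) ((\m.true) 3))) else (((let n = true in (\k.2)) (\x1.5)) + 7)))
step 10: [beta@0] (let x = (\t.3) in (if ((if (1 < 9) then 2 else ((\a.6) true)) < ((\b.3) ((\c.(\d.true)) 2))) then ((let e = (\f.f) in (8 * 8)) - (((\g.(\h.g)) 8) ((\m.true) 3))) else (((let n = true in (\k.2)) (\x1.5)) + 7)))
step 11: [let@root] (if ((if (1 < 9) then 2 else ((\a.6) true)) < ((\b.3) ((\c.(\d.true)) 2))) then ((let e = (\f.f) in (8 * 8)) - (((\g.(\h.g)) 8) ((\m.true) 3))) else (((let n = true in (\k.2)) (\x1.5)) + 7))
step 12: [delta@0.0.0] (if ((if true then 2 else ((\a.6) true)) < ((\b.3) ((\c.(\d.true)) 2))) then ((let e = (\f.f) in (8 * 8)) - (((\g.(\h.g)) 8) ((\m.true) 3))) else (((let n = true in (\k.2)) (\x1.5)) + 7))
step 13: [if@0.0] (if (2 < ((\b.3) ((\c.(\d.true)) 2))) then ((let e = (\f.f) in (8 * 8)) - (((\g.(\h.g)) 8) ((\m.true) 3))) else (((let n = true in (\k.2)) (\x1.5)) + 7))
step 14: [beta@0.1.1] (if (2 < ((\b.3) (\d.true))) then ((let e = (\f.f) in (8 * 8)) - (((\g.(\h.g)) 8) ((\m.true) 3))) else (((let n = true in (\k.2)) (\x1.5)) + 7))
step 15: [beta@0.1] (if (2 < 3) then ((let e = (\f.f) in (8 * 8)) - (((\g.(\h.g)) 8) ((\m.true) 3))) else (((let n = true in (\k.2)) (\x1.5)) + 7))
step 16: [delta@0] (if true then ((let e = (\f.f) in (8 * 8)) - (((\g.(\h.g)) 8) ((\m.true) 3))) else (((let n = true in (\k.2)) (\x1.5)) + 7))
step 17: [if@root] ((let e = (\f.f) in (8 * 8)) - (((\g.(\h.g)) 8) ((\m.true) 3)))

Answer: if at root : (if true then ((let e = (\f.f) in (8 * 8)) - (((\g.(\h.g)) 8) ((\m.true) 3))) else (((let n = true in (\k.2)) (\x1.5)) + 7))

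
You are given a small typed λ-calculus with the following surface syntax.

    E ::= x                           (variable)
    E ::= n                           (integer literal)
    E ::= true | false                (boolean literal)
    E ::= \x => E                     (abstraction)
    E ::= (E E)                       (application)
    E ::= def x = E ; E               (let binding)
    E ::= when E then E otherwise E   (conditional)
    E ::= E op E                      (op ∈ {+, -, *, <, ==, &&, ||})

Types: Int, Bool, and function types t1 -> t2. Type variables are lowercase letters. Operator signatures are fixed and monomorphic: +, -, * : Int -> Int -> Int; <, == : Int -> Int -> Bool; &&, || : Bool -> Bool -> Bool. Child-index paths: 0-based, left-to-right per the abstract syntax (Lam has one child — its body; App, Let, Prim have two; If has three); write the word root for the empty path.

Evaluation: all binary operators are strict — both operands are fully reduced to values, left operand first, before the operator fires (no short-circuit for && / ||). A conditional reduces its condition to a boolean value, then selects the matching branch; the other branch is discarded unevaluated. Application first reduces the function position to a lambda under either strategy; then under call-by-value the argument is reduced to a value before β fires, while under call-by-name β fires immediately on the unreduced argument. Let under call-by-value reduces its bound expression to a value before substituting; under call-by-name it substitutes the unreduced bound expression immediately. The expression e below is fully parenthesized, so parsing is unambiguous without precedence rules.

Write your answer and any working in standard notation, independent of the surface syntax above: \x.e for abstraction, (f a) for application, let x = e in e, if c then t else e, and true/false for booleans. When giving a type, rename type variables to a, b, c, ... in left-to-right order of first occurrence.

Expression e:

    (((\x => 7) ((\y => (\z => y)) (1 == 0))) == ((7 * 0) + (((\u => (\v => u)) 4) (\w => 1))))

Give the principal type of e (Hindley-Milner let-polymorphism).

Working:
\x._ : a -> Int
y : b
\z._ : c -> b
\y._ : b -> c -> b
  unify Int ~ Int
  unify Int ~ Int
  unify b -> c -> b ~ Bool -> d
  unify b ~ Bool
  unify c -> Bool ~ d
_ _ : c -> Bool
  unify a -> Int ~ (c -> Bool) -> e
  unify a ~ c -> Bool
  unify Int ~ e
_ _ : Int
  unify Int ~ Int
  unify Int ~ Int
  unify Int ~ Int
  unify Int ~ Int
u : f
\v._ : g -> f
\u._ : f -> g -> f
  unify f -> g -> f ~ Int -> h
  unify f ~ Int
  unify g -> Int ~ h
_ _ : g -> Int
\w._ : i -> Int
  unify g -> Int ~ (i -> Int) -> j
  unify g ~ i -> Int
  unify Int ~ j
_ _ : Int
  unify Int ~ Int
  unify Int ~ Int

Answer: Bool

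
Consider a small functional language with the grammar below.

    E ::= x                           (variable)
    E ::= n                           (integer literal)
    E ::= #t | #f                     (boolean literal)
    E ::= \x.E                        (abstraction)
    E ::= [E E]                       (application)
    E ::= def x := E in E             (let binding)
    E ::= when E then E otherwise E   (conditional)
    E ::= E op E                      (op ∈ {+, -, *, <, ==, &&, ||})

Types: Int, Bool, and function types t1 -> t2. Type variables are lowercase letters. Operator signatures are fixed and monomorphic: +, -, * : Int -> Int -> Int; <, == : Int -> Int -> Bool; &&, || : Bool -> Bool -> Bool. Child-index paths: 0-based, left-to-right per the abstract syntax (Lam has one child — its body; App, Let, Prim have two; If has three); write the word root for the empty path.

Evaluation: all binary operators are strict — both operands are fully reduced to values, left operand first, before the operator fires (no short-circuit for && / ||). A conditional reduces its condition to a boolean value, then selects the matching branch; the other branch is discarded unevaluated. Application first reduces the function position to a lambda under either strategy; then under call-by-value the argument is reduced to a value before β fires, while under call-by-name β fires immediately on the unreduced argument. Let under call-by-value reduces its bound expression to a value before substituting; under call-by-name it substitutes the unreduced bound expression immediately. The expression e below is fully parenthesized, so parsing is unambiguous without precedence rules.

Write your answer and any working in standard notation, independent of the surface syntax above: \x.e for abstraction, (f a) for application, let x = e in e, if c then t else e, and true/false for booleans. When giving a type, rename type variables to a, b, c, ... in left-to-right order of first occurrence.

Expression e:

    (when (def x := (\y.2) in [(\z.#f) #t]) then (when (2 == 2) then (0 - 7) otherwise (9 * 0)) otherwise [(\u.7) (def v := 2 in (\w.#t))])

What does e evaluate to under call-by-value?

Answer: 7

Derivation:
step 0: (if (let x = (\y.2) in ((\z.false) true)) then (if (2 == 2) then (0 - 7) else (9 * 0)) else ((\u.7) (let v = 2 in (\w.true))))
step 1: [let@0] (if ((\z.false) true) then (if (2 == 2) then (0 - 7) else (9 * 0)) else ((\u.7) (let v = 2 in (\w.true))))
step 2: [beta@0] (if false then (if (2 == 2) then (0 - 7) else (9 * 0)) else ((\u.7) (let v = 2 in (\w.true))))
step 3: [if@root] ((\u.7) (let v = 2 in (\w.true)))
step 4: [let@1] ((\u.7) (\w.true))
step 5: [beta@root] 7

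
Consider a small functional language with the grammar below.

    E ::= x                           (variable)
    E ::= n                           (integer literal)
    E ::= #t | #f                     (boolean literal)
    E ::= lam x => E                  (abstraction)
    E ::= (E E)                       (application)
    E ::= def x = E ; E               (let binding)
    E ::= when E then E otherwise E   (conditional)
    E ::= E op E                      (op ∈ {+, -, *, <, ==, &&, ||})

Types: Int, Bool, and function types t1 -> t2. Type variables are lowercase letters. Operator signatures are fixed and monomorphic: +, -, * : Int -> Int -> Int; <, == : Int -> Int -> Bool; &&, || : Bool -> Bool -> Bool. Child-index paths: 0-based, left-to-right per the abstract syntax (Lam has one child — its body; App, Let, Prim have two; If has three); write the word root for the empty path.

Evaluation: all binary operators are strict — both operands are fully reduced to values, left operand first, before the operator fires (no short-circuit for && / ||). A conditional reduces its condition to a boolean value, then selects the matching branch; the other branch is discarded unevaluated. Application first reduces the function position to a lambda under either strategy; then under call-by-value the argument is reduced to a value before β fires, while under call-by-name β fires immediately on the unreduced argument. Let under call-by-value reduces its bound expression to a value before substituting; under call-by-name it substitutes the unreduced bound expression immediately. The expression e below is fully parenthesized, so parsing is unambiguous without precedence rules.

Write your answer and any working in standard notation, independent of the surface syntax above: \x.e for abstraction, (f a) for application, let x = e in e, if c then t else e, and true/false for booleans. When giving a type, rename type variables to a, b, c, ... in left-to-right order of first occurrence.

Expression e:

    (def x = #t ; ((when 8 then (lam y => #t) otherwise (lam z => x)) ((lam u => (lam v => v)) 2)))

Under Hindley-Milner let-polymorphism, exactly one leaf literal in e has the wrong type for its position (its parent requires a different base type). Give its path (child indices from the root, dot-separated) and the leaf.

Working:
let x : Bool
  unify Int ~ Bool
  FAIL: mismatch Int ~ Bool

Answer: 1.0.0 : 8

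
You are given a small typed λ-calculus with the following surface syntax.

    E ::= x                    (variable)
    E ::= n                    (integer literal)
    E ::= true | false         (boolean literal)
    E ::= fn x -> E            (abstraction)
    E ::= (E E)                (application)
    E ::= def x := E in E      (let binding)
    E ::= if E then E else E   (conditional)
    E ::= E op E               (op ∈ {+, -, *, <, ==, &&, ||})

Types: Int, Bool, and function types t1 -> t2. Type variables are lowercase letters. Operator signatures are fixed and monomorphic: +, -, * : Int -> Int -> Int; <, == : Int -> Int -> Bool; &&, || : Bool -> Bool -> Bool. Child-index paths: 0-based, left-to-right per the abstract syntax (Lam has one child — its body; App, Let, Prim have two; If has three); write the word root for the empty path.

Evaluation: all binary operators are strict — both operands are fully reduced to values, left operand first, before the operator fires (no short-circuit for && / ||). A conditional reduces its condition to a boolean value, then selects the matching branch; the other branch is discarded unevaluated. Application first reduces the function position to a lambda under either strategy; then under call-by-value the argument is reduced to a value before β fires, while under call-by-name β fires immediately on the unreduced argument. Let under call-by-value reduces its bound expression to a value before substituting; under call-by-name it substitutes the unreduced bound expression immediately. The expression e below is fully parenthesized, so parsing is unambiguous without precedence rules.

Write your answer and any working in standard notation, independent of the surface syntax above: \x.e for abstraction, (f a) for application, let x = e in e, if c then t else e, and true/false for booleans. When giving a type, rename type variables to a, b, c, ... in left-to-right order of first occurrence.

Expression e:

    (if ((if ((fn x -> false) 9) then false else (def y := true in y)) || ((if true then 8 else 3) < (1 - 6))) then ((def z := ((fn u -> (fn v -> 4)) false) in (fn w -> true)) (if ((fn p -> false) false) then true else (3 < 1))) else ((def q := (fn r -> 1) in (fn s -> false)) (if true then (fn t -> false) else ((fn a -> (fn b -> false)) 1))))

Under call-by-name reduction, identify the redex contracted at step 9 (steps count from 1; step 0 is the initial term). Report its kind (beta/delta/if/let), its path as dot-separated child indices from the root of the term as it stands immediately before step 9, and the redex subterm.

Derivation:
step 0: (if ((if ((\x.false) 9) then false else (let y = true in y)) || ((if true then 8 else 3) < (1 - 6))) then ((let z = ((\u.(\v.4)) false) in (\w.true)) (if ((\p.false) false) then true else (3 < 1))) else ((let q = (\r.1) in (\s.false)) (if true then (\t.false) else ((\a.(\b.false)) 1))))
step 1: [beta@0.0.0] (if ((if false then false else (let y = true in y)) || ((if true then 8 else 3) < (1 - 6))) then ((let z = ((\u.(\v.4)) false) in (\w.true)) (if ((\p.false) false) then true else (3 < 1))) else ((let q = (\r.1) in (\s.false)) (if true then (\t.false) else ((\a.(\b.false)) 1))))
step 2: [if@0.0] (if ((let y = true in y) || ((if true then 8 else 3) < (1 - 6))) then ((let z = ((\u.(\v.4)) false) in (\w.true)) (if ((\p.false) false) then true else (3 < 1))) else ((let q = (\r.1) in (\s.false)) (if true then (\t.false) else ((\a.(\b.false)) 1))))
step 3: [let@0.0] (if (true || ((if true then 8 else 3) < (1 - 6))) then ((let z = ((\u.(\v.4)) false) in (\w.true)) (if ((\p.false) false) then true else (3 < 1))) else ((let q = (\r.1) in (\s.false)) (if true then (\t.false) else ((\a.(\b.false)) 1))))
step 4: [if@0.1.0] (if (true || (8 < (1 - 6))) then ((let z = ((\u.(\v.4)) false) in (\w.true)) (if ((\p.false) false) then true else (3 < 1))) else ((let q = (\r.1) in (\s.false)) (if true then (\t.false) else ((\a.(\b.false)) 1))))
step 5: [delta@0.1.1] (if (true || (8 < -5)) then ((let z = ((\u.(\v.4)) false) in (\w.true)) (if ((\p.false) false) then true else (3 < 1))) else ((let q = (\r.1) in (\s.false)) (if true then (\t.false) else ((\a.(\b.false)) 1))))
step 6: [delta@0.1] (if (true || false) then ((let z = ((\u.(\v.4)) false) in (\w.true)) (if ((\p.false) false) then true else (3 < 1))) else ((let q = (\r.1) in (\s.false)) (if true then (\t.false) else ((\a.(\b.false)) 1))))
step 7: [delta@0] (if true then ((let z = ((\u.(\v.4)) false) in (\w.true)) (if ((\p.false) false) then true else (3 < 1))) else ((let q = (\r.1) in (\s.false)) (if true then (\t.false) else ((\a.(\b.false)) 1))))
step 8: [if@root] ((let z = ((\u.(\v.4)) false) in (\w.true)) (if ((\p.false) false) then true else (3 < 1)))
step 9: [let@0] ((\w.true) (if ((\p.false) false) then true else (3 < 1)))

Answer: let at 0 : (let z = ((\u.(\v.4)) false) in (\w.true))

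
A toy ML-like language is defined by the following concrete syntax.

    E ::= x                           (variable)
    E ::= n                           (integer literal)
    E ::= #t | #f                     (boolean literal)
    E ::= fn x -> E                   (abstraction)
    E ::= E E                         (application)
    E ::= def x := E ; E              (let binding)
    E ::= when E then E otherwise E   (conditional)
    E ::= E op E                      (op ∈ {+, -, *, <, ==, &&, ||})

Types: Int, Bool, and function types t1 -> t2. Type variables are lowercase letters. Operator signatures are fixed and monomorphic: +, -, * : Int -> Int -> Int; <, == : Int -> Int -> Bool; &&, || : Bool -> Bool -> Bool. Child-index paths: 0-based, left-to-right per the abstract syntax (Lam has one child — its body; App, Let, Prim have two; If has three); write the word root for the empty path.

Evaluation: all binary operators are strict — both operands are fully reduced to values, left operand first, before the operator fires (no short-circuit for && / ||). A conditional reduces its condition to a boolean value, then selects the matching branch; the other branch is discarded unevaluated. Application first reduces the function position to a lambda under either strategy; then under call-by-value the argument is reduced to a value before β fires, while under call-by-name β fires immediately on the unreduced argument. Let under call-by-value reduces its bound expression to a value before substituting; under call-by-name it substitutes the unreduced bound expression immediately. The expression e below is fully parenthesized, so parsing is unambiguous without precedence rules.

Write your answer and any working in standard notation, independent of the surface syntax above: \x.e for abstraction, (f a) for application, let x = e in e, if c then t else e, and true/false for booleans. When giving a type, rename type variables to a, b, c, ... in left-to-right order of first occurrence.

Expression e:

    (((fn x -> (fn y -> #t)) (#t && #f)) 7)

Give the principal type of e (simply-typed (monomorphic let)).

Answer: Bool

Derivation:
\y._ : b -> Bool
\x._ : a -> b -> Bool
  unify Bool ~ Bool
  unify Bool ~ Bool
  unify a -> b -> Bool ~ Bool -> c
  unify a ~ Bool
  unify b -> Bool ~ c
_ _ : b -> Bool
  unify b -> Bool ~ Int -> d
  unify b ~ Int
  unify Bool ~ d
_ _ : Bool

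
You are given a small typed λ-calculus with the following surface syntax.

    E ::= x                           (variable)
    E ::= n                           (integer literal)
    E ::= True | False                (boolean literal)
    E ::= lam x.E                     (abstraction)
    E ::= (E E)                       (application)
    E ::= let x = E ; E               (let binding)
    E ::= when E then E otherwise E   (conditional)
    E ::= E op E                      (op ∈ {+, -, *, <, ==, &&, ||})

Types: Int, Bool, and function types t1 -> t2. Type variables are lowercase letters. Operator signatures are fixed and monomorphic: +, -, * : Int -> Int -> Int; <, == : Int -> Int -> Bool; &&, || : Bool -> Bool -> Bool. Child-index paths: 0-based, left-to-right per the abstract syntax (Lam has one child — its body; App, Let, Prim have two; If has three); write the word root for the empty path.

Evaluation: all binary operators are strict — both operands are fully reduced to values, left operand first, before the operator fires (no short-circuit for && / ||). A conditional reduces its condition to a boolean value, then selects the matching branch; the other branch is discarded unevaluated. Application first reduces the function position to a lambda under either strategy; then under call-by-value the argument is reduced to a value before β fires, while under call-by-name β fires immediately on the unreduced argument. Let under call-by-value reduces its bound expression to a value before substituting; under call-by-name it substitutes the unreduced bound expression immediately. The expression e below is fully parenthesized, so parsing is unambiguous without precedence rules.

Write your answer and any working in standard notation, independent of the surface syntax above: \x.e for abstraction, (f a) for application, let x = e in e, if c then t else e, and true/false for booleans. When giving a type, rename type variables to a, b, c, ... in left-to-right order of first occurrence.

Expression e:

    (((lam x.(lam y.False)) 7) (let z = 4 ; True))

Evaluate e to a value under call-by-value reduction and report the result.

Answer: false

Working:
step 0: (((\x.(\y.false)) 7) (let z = 4 in true))
step 1: [beta@0] ((\y.false) (let z = 4 in true))
step 2: [let@1] ((\y.false) true)
step 3: [beta@root] false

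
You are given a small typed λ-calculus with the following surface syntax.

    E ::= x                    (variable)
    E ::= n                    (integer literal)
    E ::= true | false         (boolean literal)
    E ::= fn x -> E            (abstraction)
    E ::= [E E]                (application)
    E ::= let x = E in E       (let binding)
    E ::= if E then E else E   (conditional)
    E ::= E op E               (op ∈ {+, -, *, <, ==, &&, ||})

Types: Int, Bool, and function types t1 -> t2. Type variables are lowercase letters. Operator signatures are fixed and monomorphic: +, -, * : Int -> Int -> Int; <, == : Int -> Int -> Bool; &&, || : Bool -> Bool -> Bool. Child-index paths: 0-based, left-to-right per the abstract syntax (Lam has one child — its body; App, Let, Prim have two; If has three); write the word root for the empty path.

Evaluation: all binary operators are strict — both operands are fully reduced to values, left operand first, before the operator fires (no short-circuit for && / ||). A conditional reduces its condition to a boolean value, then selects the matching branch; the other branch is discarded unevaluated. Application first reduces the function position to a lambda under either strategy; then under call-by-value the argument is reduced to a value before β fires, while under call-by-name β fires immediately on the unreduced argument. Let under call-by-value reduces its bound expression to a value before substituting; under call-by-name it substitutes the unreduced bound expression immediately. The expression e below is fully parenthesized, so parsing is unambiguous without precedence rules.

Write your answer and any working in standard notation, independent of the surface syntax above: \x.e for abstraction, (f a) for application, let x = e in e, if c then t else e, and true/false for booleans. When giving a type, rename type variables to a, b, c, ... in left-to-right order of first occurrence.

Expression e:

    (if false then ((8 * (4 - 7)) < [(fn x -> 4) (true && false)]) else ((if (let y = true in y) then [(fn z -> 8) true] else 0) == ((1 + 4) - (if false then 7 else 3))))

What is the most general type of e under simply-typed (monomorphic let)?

Answer: Bool

Working:
  unify Bool ~ Bool
  unify Int ~ Int
  unify Int ~ Int
  unify Int ~ Int
  unify Int ~ Int
  unify Int ~ Int
\x._ : a -> Int
  unify Bool ~ Bool
  unify Bool ~ Bool
  unify a -> Int ~ Bool -> b
  unify a ~ Bool
  unify Int ~ b
_ _ : Int
  unify Int ~ Int
let y : Bool
y : Bool
  unify Bool ~ Bool
\z._ : c -> Int
  unify c -> Int ~ Bool -> d
  unify c ~ Bool
  unify Int ~ d
_ _ : Int
  unify Int ~ Int
  unify Int ~ Int
  unify Int ~ Int
  unify Int ~ Int
  unify Int ~ Int
  unify Bool ~ Bool
  unify Int ~ Int
  unify Int ~ Int
  unify Int ~ Int
  unify Bool ~ Bool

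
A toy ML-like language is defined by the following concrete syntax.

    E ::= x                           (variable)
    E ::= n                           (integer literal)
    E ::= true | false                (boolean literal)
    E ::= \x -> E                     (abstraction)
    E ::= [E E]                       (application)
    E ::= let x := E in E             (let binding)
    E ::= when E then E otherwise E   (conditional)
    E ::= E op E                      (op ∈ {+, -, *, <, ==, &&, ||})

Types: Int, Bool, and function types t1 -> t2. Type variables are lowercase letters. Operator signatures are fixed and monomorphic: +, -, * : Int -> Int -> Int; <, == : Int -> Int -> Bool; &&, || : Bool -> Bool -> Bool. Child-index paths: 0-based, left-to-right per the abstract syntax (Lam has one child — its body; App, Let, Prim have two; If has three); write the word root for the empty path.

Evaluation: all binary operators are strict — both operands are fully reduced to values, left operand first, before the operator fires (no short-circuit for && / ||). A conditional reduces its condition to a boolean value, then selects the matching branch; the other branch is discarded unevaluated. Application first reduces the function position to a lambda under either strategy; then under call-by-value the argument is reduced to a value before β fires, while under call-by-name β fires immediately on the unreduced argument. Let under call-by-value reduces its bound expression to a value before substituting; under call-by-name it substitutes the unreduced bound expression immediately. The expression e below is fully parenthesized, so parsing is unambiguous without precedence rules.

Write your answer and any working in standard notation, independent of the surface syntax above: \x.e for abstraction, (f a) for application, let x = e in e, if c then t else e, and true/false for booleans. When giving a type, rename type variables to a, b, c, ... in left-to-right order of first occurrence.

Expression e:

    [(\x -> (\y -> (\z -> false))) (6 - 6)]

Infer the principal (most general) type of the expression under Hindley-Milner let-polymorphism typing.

Trace:
\z._ : c -> Bool
\y._ : b -> c -> Bool
\x._ : a -> b -> c -> Bool
  unify Int ~ Int
  unify Int ~ Int
  unify a -> b -> c -> Bool ~ Int -> d
  unify a ~ Int
  unify b -> c -> Bool ~ d
_ _ : b -> c -> Bool

Answer: a -> b -> Bool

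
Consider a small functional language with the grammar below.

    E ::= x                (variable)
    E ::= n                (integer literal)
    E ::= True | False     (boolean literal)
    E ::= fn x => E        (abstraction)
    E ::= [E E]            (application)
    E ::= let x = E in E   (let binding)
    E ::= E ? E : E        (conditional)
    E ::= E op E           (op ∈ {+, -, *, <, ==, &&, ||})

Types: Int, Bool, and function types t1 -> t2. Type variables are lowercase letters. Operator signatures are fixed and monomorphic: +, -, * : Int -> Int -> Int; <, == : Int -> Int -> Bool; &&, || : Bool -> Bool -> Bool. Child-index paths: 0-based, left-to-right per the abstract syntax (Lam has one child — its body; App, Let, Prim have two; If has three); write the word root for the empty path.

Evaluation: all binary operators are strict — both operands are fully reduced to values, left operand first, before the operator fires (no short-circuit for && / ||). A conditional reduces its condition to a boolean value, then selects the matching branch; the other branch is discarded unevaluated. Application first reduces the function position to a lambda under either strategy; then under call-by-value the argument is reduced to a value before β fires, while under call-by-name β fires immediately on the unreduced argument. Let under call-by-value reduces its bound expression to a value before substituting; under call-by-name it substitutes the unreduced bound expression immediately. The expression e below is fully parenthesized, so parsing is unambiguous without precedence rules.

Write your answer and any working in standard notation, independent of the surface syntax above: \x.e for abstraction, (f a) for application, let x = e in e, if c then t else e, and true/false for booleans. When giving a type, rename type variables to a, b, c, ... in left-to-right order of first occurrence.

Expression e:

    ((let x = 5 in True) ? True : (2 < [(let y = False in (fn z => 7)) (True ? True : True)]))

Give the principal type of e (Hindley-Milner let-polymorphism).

Working:
let x : Int
  unify Bool ~ Bool
  unify Int ~ Int
let y : Bool
\z._ : a -> Int
  unify Bool ~ Bool
  unify Bool ~ Bool
  unify a -> Int ~ Bool -> b
  unify a ~ Bool
  unify Int ~ b
_ _ : Int
  unify Int ~ Int
  unify Bool ~ Bool

Answer: Bool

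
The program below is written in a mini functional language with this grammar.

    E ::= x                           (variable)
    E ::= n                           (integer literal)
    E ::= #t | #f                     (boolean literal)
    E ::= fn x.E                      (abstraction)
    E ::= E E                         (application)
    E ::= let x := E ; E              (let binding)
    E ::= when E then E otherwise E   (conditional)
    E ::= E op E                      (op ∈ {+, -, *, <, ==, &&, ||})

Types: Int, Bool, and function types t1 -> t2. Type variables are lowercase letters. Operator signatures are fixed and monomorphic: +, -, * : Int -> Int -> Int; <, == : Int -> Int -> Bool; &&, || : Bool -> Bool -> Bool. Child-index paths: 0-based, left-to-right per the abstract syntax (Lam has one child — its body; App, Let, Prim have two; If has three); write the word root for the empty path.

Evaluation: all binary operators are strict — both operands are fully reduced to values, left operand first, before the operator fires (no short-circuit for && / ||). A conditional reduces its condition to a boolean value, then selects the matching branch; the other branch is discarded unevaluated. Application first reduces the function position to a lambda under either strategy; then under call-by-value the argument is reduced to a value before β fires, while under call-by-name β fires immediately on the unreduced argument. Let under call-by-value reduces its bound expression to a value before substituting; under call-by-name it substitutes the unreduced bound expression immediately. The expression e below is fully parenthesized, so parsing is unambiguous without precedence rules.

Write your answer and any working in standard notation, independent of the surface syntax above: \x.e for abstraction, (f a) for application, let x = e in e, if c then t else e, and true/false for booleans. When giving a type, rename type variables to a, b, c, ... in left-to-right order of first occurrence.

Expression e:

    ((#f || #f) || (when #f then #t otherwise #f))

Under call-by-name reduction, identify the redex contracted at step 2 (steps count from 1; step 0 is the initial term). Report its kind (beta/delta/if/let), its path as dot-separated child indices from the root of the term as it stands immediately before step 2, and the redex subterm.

Answer: if at 1 : (if false then true else false)

Trace:
step 0: ((false || false) || (if false then true else false))
step 1: [delta@0] (false || (if false then true else false))
step 2: [if@1] (false || false)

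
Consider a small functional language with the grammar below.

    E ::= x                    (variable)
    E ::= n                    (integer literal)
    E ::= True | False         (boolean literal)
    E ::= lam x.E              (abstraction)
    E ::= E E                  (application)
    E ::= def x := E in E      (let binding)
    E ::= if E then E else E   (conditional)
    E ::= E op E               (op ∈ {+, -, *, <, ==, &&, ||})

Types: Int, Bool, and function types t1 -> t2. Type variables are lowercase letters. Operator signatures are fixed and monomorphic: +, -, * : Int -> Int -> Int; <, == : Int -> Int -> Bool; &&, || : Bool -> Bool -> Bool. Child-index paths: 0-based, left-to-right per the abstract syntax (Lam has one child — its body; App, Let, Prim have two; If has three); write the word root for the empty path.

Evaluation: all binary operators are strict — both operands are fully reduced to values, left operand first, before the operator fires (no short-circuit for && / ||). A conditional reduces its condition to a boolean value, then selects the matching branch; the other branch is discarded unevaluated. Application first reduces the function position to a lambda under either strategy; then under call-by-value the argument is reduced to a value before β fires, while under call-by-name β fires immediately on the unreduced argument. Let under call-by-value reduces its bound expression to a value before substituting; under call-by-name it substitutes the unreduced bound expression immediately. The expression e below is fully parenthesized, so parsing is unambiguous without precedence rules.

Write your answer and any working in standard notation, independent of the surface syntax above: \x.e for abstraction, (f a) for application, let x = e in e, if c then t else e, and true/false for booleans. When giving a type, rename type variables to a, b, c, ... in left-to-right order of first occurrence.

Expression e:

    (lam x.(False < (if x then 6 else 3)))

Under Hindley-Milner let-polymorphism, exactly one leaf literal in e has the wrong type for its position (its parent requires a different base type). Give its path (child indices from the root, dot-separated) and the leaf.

Answer: 0.0 : false

Trace:
  unify Bool ~ Int
  FAIL: mismatch Bool ~ Int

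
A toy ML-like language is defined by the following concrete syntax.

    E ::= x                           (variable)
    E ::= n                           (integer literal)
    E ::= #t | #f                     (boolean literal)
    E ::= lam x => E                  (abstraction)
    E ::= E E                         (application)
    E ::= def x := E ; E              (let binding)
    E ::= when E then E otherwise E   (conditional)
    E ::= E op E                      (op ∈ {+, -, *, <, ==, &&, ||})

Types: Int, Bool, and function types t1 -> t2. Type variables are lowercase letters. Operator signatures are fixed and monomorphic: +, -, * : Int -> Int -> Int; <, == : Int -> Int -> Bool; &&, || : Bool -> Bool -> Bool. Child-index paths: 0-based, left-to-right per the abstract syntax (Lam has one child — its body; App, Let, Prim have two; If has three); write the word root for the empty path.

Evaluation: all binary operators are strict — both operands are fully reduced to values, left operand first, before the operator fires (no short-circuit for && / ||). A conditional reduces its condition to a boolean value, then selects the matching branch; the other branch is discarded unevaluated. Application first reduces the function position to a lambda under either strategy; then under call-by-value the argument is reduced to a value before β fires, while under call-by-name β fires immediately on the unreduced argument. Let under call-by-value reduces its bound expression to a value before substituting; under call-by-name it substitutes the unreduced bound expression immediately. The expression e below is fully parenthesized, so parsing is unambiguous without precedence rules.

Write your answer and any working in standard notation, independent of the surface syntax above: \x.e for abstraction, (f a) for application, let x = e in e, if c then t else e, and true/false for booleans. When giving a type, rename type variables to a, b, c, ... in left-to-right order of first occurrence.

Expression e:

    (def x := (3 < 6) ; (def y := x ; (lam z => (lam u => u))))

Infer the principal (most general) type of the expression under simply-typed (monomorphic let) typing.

Answer: a -> b -> b

Trace:
  unify Int ~ Int
  unify Int ~ Int
let x : Bool
x : Bool
let y : Bool
u : b
\u._ : b -> b
\z._ : a -> b -> b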